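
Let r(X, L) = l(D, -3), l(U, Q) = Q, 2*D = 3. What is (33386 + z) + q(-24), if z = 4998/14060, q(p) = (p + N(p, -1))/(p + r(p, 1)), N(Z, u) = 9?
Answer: 2112389861/63270 ≈ 33387.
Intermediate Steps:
D = 3/2 (D = (½)*3 = 3/2 ≈ 1.5000)
r(X, L) = -3
q(p) = (9 + p)/(-3 + p) (q(p) = (p + 9)/(p - 3) = (9 + p)/(-3 + p))
z = 2499/7030 (z = 4998*(1/14060) = 2499/7030 ≈ 0.35548)
(33386 + z) + q(-24) = (33386 + 2499/7030) + (9 - 24)/(-3 - 24) = 234706079/7030 - 15/(-27) = 234706079/7030 - 1/27*(-15) = 234706079/7030 + 5/9 = 2112389861/63270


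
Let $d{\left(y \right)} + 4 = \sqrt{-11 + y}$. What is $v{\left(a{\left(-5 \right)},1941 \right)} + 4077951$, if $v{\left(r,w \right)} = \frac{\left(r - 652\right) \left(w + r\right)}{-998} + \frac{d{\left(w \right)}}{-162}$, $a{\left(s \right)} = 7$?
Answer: $\frac{164877589097}{40419} - \frac{\sqrt{1930}}{162} \approx 4.0792 \cdot 10^{6}$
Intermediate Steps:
$d{\left(y \right)} = -4 + \sqrt{-11 + y}$
$v{\left(r,w \right)} = \frac{2}{81} - \frac{\sqrt{-11 + w}}{162} - \frac{\left(-652 + r\right) \left(r + w\right)}{998}$ ($v{\left(r,w \right)} = \frac{\left(r - 652\right) \left(w + r\right)}{-998} + \frac{-4 + \sqrt{-11 + w}}{-162} = \left(-652 + r\right) \left(r + w\right) \left(- \frac{1}{998}\right) + \left(-4 + \sqrt{-11 + w}\right) \left(- \frac{1}{162}\right) = - \frac{\left(-652 + r\right) \left(r + w\right)}{998} - \left(- \frac{2}{81} + \frac{\sqrt{-11 + w}}{162}\right) = \frac{2}{81} - \frac{\sqrt{-11 + w}}{162} - \frac{\left(-652 + r\right) \left(r + w\right)}{998}$)
$v{\left(a{\left(-5 \right)},1941 \right)} + 4077951 = \left(\frac{2}{81} - \frac{\sqrt{-11 + 1941}}{162} - \frac{7^{2}}{998} + \frac{326}{499} \cdot 7 + \frac{326}{499} \cdot 1941 - \frac{7}{998} \cdot 1941\right) + 4077951 = \left(\frac{2}{81} - \frac{\sqrt{1930}}{162} - \frac{49}{998} + \frac{2282}{499} + \frac{632766}{499} - \frac{13587}{998}\right) + 4077951 = \left(\frac{50887628}{40419} - \frac{\sqrt{1930}}{162}\right) + 4077951 = \frac{164877589097}{40419} - \frac{\sqrt{1930}}{162}$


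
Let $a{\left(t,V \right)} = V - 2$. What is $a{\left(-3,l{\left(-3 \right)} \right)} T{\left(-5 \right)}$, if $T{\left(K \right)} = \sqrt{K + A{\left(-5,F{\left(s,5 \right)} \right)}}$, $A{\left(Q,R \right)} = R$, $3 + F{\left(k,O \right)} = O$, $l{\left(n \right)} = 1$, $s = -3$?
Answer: $- i \sqrt{3} \approx - 1.732 i$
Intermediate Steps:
$F{\left(k,O \right)} = -3 + O$
$T{\left(K \right)} = \sqrt{2 + K}$ ($T{\left(K \right)} = \sqrt{K + \left(-3 + 5\right)} = \sqrt{K + 2} = \sqrt{2 + K}$)
$a{\left(t,V \right)} = -2 + V$ ($a{\left(t,V \right)} = V - 2 = -2 + V$)
$a{\left(-3,l{\left(-3 \right)} \right)} T{\left(-5 \right)} = \left(-2 + 1\right) \sqrt{2 - 5} = - \sqrt{-3} = - i \sqrt{3}$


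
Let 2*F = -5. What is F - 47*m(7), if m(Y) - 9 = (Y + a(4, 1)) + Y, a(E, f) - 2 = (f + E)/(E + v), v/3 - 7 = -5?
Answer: -1201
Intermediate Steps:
v = 6 (v = 21 + 3*(-5) = 21 - 15 = 6)
F = -5/2 (F = (1/2)*(-5) = -5/2 ≈ -2.5000)
a(E, f) = 2 + (E + f)/(6 + E) (a(E, f) = 2 + (f + E)/(E + 6) = 2 + (E + f)/(6 + E))
m(Y) = 23/2 + 2*Y (m(Y) = 9 + ((Y + (12 + 1 + 3*4)/(6 + 4)) + Y) = 9 + ((Y + (12 + 1 + 12)/10) + Y) = 9 + ((Y + (1/10)*25) + Y) = 9 + ((Y + 5/2) + Y) = 9 + ((5/2 + Y) + Y) = 9 + (5/2 + 2*Y) = 23/2 + 2*Y)
F - 47*m(7) = -5/2 - 47*(23/2 + 2*7) = -5/2 - 47*(23/2 + 14) = -5/2 - 47*51/2 = -5/2 - 2397/2 = -1201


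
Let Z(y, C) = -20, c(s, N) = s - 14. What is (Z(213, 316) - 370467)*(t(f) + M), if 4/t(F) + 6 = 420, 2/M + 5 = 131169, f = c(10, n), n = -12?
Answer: -48671247677/13575474 ≈ -3585.2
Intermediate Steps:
c(s, N) = -14 + s
f = -4 (f = -14 + 10 = -4)
M = 1/65582 (M = 2/(-5 + 131169) = 2/131164 = 2*(1/131164) = 1/65582 ≈ 1.5248e-5)
t(F) = 2/207 (t(F) = 4/(-6 + 420) = 4/414 = 4*(1/414) = 2/207)
(Z(213, 316) - 370467)*(t(f) + M) = (-20 - 370467)*(2/207 + 1/65582) = -370487*131371/13575474 = -48671247677/13575474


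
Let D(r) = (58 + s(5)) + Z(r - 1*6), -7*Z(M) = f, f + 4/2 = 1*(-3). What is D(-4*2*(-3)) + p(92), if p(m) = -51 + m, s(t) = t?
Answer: 733/7 ≈ 104.71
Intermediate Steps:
f = -5 (f = -2 + 1*(-3) = -2 - 3 = -5)
Z(M) = 5/7 (Z(M) = -⅐*(-5) = 5/7)
D(r) = 446/7 (D(r) = (58 + 5) + 5/7 = 63 + 5/7 = 446/7)
D(-4*2*(-3)) + p(92) = 446/7 + (-51 + 92) = 446/7 + 41 = 733/7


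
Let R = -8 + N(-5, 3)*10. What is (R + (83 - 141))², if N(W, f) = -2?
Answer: 7396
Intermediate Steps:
R = -28 (R = -8 - 2*10 = -8 - 20 = -28)
(R + (83 - 141))² = (-28 + (83 - 141))² = (-28 - 58)² = (-86)² = 7396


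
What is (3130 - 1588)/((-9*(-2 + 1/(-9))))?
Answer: 1542/19 ≈ 81.158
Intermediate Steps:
(3130 - 1588)/((-9*(-2 + 1/(-9)))) = 1542/((-9*(-2 - 1/9))) = 1542/((-9*(-19/9))) = 1542/19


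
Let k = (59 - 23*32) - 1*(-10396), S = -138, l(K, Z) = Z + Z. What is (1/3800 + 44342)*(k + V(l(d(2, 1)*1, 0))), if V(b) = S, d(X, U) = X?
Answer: 1614394677181/3800 ≈ 4.2484e+8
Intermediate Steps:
l(K, Z) = 2*Z
V(b) = -138
k = 9719 (k = (59 - 736) + 10396 = -677 + 10396 = 9719)
(1/3800 + 44342)*(k + V(l(d(2, 1)*1, 0))) = (1/3800 + 44342)*(9719 - 138) = (1/3800 + 44342)*9581 = (168499601/3800)*9581 = 1614394677181/3800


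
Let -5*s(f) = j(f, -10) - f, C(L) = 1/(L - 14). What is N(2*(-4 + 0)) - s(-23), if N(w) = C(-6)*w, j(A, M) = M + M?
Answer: 1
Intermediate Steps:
C(L) = 1/(-14 + L)
j(A, M) = 2*M
N(w) = -w/20 (N(w) = w/(-14 - 6) = w/(-20) = -w/20)
s(f) = 4 + f/5 (s(f) = -(2*(-10) - f)/5 = -(-20 - f)/5 = 4 + f/5)
N(2*(-4 + 0)) - s(-23) = -(-4 + 0)/10 - (4 + (⅕)*(-23)) = -(-4)/10 - (4 - 23/5) = -1/20*(-8) - 1*(-⅗) = ⅖ + ⅗ = 1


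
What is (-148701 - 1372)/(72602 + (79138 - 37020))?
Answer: -150073/114720 ≈ -1.3082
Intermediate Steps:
(-148701 - 1372)/(72602 + (79138 - 37020)) = -150073/(72602 + 42118) = -150073/114720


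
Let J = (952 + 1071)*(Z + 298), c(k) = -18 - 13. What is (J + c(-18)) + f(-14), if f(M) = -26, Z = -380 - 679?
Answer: -1539560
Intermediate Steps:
Z = -1059
c(k) = -31
J = -1539503 (J = (952 + 1071)*(-1059 + 298) = 2023*(-761) = -1539503)
(J + c(-18)) + f(-14) = (-1539503 - 31) - 26 = -1539534 - 26 = -1539560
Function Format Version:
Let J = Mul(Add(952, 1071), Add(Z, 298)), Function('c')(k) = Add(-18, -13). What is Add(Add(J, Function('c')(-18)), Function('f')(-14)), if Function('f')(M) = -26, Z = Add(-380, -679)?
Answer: -1539560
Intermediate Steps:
Z = -1059
Function('c')(k) = -31
J = -1539503 (J = Mul(Add(952, 1071), Add(-1059, 298)) = Mul(2023, -761) = -1539503)
Add(Add(J, Function('c')(-18)), Function('f')(-14)) = Add(Add(-1539503, -31), -26) = Add(-1539534, -26) = -1539560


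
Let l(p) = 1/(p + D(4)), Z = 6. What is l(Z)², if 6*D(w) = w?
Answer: 9/400 ≈ 0.022500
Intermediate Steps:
D(w) = w/6
l(p) = 1/(⅔ + p) (l(p) = 1/(p + (⅙)*4) = 1/(p + ⅔) = 1/(⅔ + p))
l(Z)² = (3/(2 + 3*6))² = (3/(2 + 18))² = (3/20)² = 9/400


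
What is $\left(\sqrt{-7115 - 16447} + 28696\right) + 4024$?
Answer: $32720 + 3 i \sqrt{2618} \approx 32720.0 + 153.5 i$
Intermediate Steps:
$\left(\sqrt{-7115 - 16447} + 28696\right) + 4024 = \left(\sqrt{-23562} + 28696\right) + 4024 = \left(3 i \sqrt{2618} + 28696\right) + 4024 = \left(28696 + 3 i \sqrt{2618}\right) + 4024 = 32720 + 3 i \sqrt{2618}$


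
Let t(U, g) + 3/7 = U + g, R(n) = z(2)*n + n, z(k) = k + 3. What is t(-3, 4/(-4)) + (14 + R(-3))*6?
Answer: -199/7 ≈ -28.429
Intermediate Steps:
z(k) = 3 + k
R(n) = 6*n (R(n) = (3 + 2)*n + n = 5*n + n = 6*n)
t(U, g) = -3/7 + U + g (t(U, g) = -3/7 + (U + g) = -3/7 + U + g)
t(-3, 4/(-4)) + (14 + R(-3))*6 = (-3/7 - 3 + 4/(-4)) + (14 + 6*(-3))*6 = (-3/7 - 3 + 4*(-1/4)) + (14 - 18)*6 = (-3/7 - 3 - 1) - 4*6 = -31/7 - 24 = -199/7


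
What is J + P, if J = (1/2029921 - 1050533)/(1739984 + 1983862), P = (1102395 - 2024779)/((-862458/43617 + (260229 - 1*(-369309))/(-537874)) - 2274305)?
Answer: 1037346462276357425801594462/8402696162027831494909625001 ≈ 0.12345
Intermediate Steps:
P = 901647664615628/2223196278179747 (P = -922384/((-862458*1/43617 + (260229 + 369309)*(-1/537874)) - 2274305) = -922384/((-287486/14539 + 629538*(-1/537874)) - 2274305) = -922384/((-287486/14539 - 314769/268937) - 2274305) = -922384/(-81892048873/3910075043 - 2274305) = -922384/(-8892785112718988/3910075043) = -922384*(-3910075043/8892785112718988) = 901647664615628/2223196278179747 ≈ 0.40556)
J = -1066249498946/3779556598083 (J = (1/2029921 - 1050533)/3723846 = -2132498997892/2029921*1/3723846 = -1066249498946/3779556598083 ≈ -0.28211)
J + P = -1066249498946/3779556598083 + 901647664615628/2223196278179747 = 1037346462276357425801594462/8402696162027831494909625001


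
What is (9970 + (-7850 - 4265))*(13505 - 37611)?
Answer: 51707370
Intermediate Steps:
(9970 + (-7850 - 4265))*(13505 - 37611) = (9970 - 12115)*(-24106) = -2145*(-24106) = 51707370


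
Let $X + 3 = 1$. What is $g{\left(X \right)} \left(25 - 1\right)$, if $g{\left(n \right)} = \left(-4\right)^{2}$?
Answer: $384$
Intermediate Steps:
$X = -2$ ($X = -3 + 1 = -2$)
$g{\left(n \right)} = 16$
$g{\left(X \right)} \left(25 - 1\right) = 16 \left(25 - 1\right) = 16 \cdot 24 = 384$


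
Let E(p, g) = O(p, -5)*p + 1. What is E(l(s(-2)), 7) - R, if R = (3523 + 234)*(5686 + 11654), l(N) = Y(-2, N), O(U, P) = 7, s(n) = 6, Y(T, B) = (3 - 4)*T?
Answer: -65146365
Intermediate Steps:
Y(T, B) = -T
l(N) = 2 (l(N) = -1*(-2) = 2)
R = 65146380 (R = 3757*17340 = 65146380)
E(p, g) = 1 + 7*p (E(p, g) = 7*p + 1 = 1 + 7*p)
E(l(s(-2)), 7) - R = (1 + 7*2) - 1*65146380 = (1 + 14) - 65146380 = 15 - 65146380 = -65146365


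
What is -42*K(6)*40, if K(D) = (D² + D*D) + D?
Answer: -131040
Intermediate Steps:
K(D) = D + 2*D² (K(D) = (D² + D²) + D = 2*D² + D = D + 2*D²)
-42*K(6)*40 = -252*(1 + 2*6)*40 = -252*(1 + 12)*40 = -252*13*40 = -42*78*40 = -3276*40 = -131040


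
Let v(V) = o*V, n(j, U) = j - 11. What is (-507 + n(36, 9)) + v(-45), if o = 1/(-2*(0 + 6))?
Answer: -1913/4 ≈ -478.25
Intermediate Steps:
o = -1/12 (o = 1/(-2*6) = 1/(-12) = -1/12 ≈ -0.083333)
n(j, U) = -11 + j
v(V) = -V/12
(-507 + n(36, 9)) + v(-45) = (-507 + (-11 + 36)) - 1/12*(-45) = (-507 + 25) + 15/4 = -482 + 15/4 = -1913/4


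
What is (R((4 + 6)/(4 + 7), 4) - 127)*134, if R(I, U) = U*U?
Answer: -14874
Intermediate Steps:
R(I, U) = U**2
(R((4 + 6)/(4 + 7), 4) - 127)*134 = (4**2 - 127)*134 = (16 - 127)*134 = -111*134 = -14874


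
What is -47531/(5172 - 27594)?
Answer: 47531/22422 ≈ 2.1198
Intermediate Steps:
-47531/(5172 - 27594) = -47531/(-22422) = -47531*(-1/22422) = 47531/22422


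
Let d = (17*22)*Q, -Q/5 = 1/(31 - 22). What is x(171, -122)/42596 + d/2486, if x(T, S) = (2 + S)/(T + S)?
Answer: -44383595/530671617 ≈ -0.083637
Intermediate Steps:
x(T, S) = (2 + S)/(S + T)
Q = -5/9 (Q = -5/(31 - 22) = -5/9 ≈ -0.55556)
d = -1870/9 (d = (17*22)*(-5/9) = 374*(-5/9) = -1870/9 ≈ -207.78)
x(171, -122)/42596 + d/2486 = ((2 - 122)/(-122 + 171))/42596 - 1870/9/2486 = (-120/49)*(1/42596) - 1870/9*1/2486 = ((1/49)*(-120))*(1/42596) - 85/1017 = -120/49*1/42596 - 85/1017 = -30/521801 - 85/1017 = -44383595/530671617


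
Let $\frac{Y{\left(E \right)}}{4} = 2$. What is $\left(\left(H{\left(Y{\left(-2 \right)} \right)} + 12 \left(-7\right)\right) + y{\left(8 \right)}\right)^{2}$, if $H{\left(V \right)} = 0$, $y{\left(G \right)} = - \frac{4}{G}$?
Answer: $\frac{28561}{4} \approx 7140.3$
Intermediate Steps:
$Y{\left(E \right)} = 8$ ($Y{\left(E \right)} = 4 \cdot 2 = 8$)
$\left(\left(H{\left(Y{\left(-2 \right)} \right)} + 12 \left(-7\right)\right) + y{\left(8 \right)}\right)^{2} = \left(\left(0 + 12 \left(-7\right)\right) - \frac{4}{8}\right)^{2} = \left(\left(0 - 84\right) - \frac{1}{2}\right)^{2} = \left(-84 - \frac{1}{2}\right)^{2} = \left(- \frac{169}{2}\right)^{2} = \frac{28561}{4}$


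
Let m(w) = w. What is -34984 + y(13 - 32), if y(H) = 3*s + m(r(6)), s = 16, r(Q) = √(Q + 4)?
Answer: -34936 + √10 ≈ -34933.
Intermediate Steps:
r(Q) = √(4 + Q)
y(H) = 48 + √10 (y(H) = 3*16 + √(4 + 6) = 48 + √10)
-34984 + y(13 - 32) = -34984 + (48 + √10) = -34936 + √10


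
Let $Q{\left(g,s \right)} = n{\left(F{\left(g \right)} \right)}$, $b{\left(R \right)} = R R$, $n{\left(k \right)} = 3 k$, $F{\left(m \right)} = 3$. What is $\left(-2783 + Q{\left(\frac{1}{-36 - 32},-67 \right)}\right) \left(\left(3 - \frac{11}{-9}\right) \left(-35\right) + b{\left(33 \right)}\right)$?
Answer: $- \frac{23498554}{9} \approx -2.611 \cdot 10^{6}$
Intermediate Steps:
$b{\left(R \right)} = R^{2}$
$Q{\left(g,s \right)} = 9$ ($Q{\left(g,s \right)} = 3 \cdot 3 = 9$)
$\left(-2783 + Q{\left(\frac{1}{-36 - 32},-67 \right)}\right) \left(\left(3 - \frac{11}{-9}\right) \left(-35\right) + b{\left(33 \right)}\right) = \left(-2783 + 9\right) \left(\left(3 - \frac{11}{-9}\right) \left(-35\right) + 33^{2}\right) = - 2774 \left(\left(3 - - \frac{11}{9}\right) \left(-35\right) + 1089\right) = - 2774 \left(\left(3 + \frac{11}{9}\right) \left(-35\right) + 1089\right) = - 2774 \left(\frac{38}{9} \left(-35\right) + 1089\right) = - 2774 \left(- \frac{1330}{9} + 1089\right) = \left(-2774\right) \frac{8471}{9} = - \frac{23498554}{9}$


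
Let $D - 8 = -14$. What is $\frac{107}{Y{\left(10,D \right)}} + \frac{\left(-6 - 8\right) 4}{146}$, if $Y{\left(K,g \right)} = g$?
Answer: $- \frac{7979}{438} \approx -18.217$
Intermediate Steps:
$D = -6$ ($D = 8 - 14 = -6$)
$\frac{107}{Y{\left(10,D \right)}} + \frac{\left(-6 - 8\right) 4}{146} = \frac{107}{-6} + \frac{\left(-6 - 8\right) 4}{146} = 107 \left(- \frac{1}{6}\right) + \left(-14\right) 4 \cdot \frac{1}{146} = - \frac{107}{6} - \frac{28}{73} = - \frac{7979}{438}$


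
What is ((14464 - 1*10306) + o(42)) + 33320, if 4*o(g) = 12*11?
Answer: 37511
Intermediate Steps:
o(g) = 33 (o(g) = (12*11)/4 = (1/4)*132 = 33)
((14464 - 1*10306) + o(42)) + 33320 = ((14464 - 1*10306) + 33) + 33320 = ((14464 - 10306) + 33) + 33320 = (4158 + 33) + 33320 = 4191 + 33320 = 37511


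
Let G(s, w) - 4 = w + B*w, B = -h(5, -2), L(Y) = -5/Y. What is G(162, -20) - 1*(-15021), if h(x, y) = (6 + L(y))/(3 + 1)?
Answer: 30095/2 ≈ 15048.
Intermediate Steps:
h(x, y) = 3/2 - 5/(4*y) (h(x, y) = (6 - 5/y)/(3 + 1) = (6 - 5/y)/4 = (6 - 5/y)*(1/4) = 3/2 - 5/(4*y))
B = -17/8 (B = -(-5 + 6*(-2))/(4*(-2)) = -(-1)*(-5 - 12)/(4*2) = -(-1)*(-17)/(4*2) = -1*17/8 = -17/8 ≈ -2.1250)
G(s, w) = 4 - 9*w/8 (G(s, w) = 4 + (w - 17*w/8) = 4 - 9*w/8)
G(162, -20) - 1*(-15021) = (4 - 9/8*(-20)) - 1*(-15021) = (4 + 45/2) + 15021 = 53/2 + 15021 = 30095/2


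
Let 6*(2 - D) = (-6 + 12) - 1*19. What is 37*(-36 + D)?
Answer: -7067/6 ≈ -1177.8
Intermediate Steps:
D = 25/6 (D = 2 - ((-6 + 12) - 1*19)/6 = 2 - (6 - 19)/6 = 2 - ⅙*(-13) = 2 + 13/6 = 25/6 ≈ 4.1667)
37*(-36 + D) = 37*(-36 + 25/6) = 37*(-191/6) = -7067/6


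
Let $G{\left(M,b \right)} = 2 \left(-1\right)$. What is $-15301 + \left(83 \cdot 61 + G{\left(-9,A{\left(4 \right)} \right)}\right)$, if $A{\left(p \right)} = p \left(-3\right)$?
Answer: $-10240$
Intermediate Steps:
$A{\left(p \right)} = - 3 p$
$G{\left(M,b \right)} = -2$
$-15301 + \left(83 \cdot 61 + G{\left(-9,A{\left(4 \right)} \right)}\right) = -15301 + \left(83 \cdot 61 - 2\right) = -15301 + \left(5063 - 2\right) = -15301 + 5061 = -10240$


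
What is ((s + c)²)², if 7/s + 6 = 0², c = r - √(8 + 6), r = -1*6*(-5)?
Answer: 986504353/1296 - 5264909*√14/54 ≈ 3.9639e+5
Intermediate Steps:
r = 30 (r = -6*(-5) = 30)
c = 30 - √14 (c = 30 - √(8 + 6) = 30 - √14 ≈ 26.258)
s = -7/6 (s = 7/(-6 + 0²) = 7/(-6 + 0) = 7/(-6) = 7*(-⅙) = -7/6 ≈ -1.1667)
((s + c)²)² = ((-7/6 + (30 - √14))²)² = ((173/6 - √14)²)² = (173/6 - √14)⁴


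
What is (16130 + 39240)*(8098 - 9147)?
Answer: -58083130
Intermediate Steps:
(16130 + 39240)*(8098 - 9147) = 55370*(-1049) = -58083130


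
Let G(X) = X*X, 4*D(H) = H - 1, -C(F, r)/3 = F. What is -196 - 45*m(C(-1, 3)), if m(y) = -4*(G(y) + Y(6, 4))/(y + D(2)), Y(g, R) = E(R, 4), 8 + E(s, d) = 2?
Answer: -388/13 ≈ -29.846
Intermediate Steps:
C(F, r) = -3*F
E(s, d) = -6 (E(s, d) = -8 + 2 = -6)
Y(g, R) = -6
D(H) = -¼ + H/4 (D(H) = (H - 1)/4 = (-1 + H)/4 = -¼ + H/4)
G(X) = X²
m(y) = -4*(-6 + y²)/(¼ + y) (m(y) = -4*(y² - 6)/(y + (-¼ + (¼)*2)) = -4*(-6 + y²)/(y + (-¼ + ½)) = -4*(-6 + y²)/(y + ¼) = -4*(-6 + y²)/(¼ + y))
-196 - 45*m(C(-1, 3)) = -196 - 720*(6 - (-3*(-1))²)/(1 + 4*(-3*(-1))) = -196 - 720*(6 - 1*3²)/(1 + 4*3) = -196 - 720*(6 - 1*9)/(1 + 12) = -196 - 720*(6 - 9)/13 = -196 - 720*(-3)/13 = -196 - 45*(-48/13) = -196 + 2160/13 = -388/13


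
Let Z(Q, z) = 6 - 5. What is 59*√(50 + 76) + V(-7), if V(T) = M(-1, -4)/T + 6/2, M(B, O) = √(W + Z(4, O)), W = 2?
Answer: 3 + 177*√14 - √3/7 ≈ 665.03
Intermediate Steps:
Z(Q, z) = 1
M(B, O) = √3 (M(B, O) = √(2 + 1) = √3)
V(T) = 3 + √3/T (V(T) = √3/T + 6/2 = √3/T + 6*(½) = √3/T + 3 = 3 + √3/T)
59*√(50 + 76) + V(-7) = 59*√(50 + 76) + (3 + √3/(-7)) = 59*√126 + (3 + √3*(-⅐)) = 59*(3*√14) + (3 - √3/7) = 177*√14 + (3 - √3/7) = 3 + 177*√14 - √3/7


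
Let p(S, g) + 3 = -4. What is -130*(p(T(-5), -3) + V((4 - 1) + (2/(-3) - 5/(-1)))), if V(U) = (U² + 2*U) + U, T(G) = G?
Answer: -80470/9 ≈ -8941.1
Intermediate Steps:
V(U) = U² + 3*U
p(S, g) = -7 (p(S, g) = -3 - 4 = -7)
-130*(p(T(-5), -3) + V((4 - 1) + (2/(-3) - 5/(-1)))) = -130*(-7 + ((4 - 1) + (2/(-3) - 5/(-1)))*(3 + ((4 - 1) + (2/(-3) - 5/(-1))))) = -130*(-7 + (3 + (2*(-⅓) - 5*(-1)))*(3 + (3 + (2*(-⅓) - 5*(-1))))) = -130*(-7 + (3 + (-⅔ + 5))*(3 + (3 + (-⅔ + 5)))) = -130*(-7 + (3 + 13/3)*(3 + (3 + 13/3))) = -130*(-7 + 22*(3 + 22/3)/3) = -130*(-7 + (22/3)*(31/3)) = -130*(-7 + 682/9) = -130*619/9 = -80470/9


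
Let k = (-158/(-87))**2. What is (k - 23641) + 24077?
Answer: 3325048/7569 ≈ 439.30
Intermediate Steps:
k = 24964/7569 (k = (-158*(-1/87))**2 = (158/87)**2 = 24964/7569 ≈ 3.2982)
(k - 23641) + 24077 = (24964/7569 - 23641) + 24077 = -178913765/7569 + 24077 = 3325048/7569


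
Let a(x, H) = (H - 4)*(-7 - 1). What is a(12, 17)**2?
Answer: 10816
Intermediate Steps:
a(x, H) = 32 - 8*H (a(x, H) = (-4 + H)*(-8) = 32 - 8*H)
a(12, 17)**2 = (32 - 8*17)**2 = (32 - 136)**2 = (-104)**2 = 10816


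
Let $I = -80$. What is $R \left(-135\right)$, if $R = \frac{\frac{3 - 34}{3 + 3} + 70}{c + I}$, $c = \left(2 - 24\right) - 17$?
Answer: $\frac{17505}{238} \approx 73.55$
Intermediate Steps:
$c = -39$ ($c = -22 - 17 = -39$)
$R = - \frac{389}{714}$ ($R = \frac{\frac{3 - 34}{3 + 3} + 70}{-39 - 80} = \frac{- \frac{31}{6} + 70}{-119} = \left(\left(-31\right) \frac{1}{6} + 70\right) \left(- \frac{1}{119}\right) = \left(- \frac{31}{6} + 70\right) \left(- \frac{1}{119}\right) = \frac{389}{6} \left(- \frac{1}{119}\right) = - \frac{389}{714} \approx -0.54482$)
$R \left(-135\right) = \left(- \frac{389}{714}\right) \left(-135\right) = \frac{17505}{238}$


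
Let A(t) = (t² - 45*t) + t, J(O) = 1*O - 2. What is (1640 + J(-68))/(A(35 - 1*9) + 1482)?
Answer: 785/507 ≈ 1.5483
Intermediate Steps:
J(O) = -2 + O (J(O) = O - 2 = -2 + O)
A(t) = t² - 44*t
(1640 + J(-68))/(A(35 - 1*9) + 1482) = (1640 + (-2 - 68))/((35 - 1*9)*(-44 + (35 - 1*9)) + 1482) = (1640 - 70)/((35 - 9)*(-44 + (35 - 9)) + 1482) = 1570/(26*(-44 + 26) + 1482) = 1570/(26*(-18) + 1482) = 1570/(-468 + 1482) = 1570/1014 = 1570*(1/1014) = 785/507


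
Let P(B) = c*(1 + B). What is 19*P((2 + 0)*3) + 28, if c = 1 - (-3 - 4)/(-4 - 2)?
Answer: 35/6 ≈ 5.8333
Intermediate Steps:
c = -⅙ (c = 1 - (-7)/(-6) = 1 - (-7)*(-1)/6 = 1 - 1*7/6 = 1 - 7/6 = -⅙ ≈ -0.16667)
P(B) = -⅙ - B/6 (P(B) = -(1 + B)/6 = -⅙ - B/6)
19*P((2 + 0)*3) + 28 = 19*(-⅙ - (2 + 0)*3/6) + 28 = 19*(-⅙ - 3/3) + 28 = 19*(-⅙ - ⅙*6) + 28 = 19*(-⅙ - 1) + 28 = 19*(-7/6) + 28 = -133/6 + 28 = 35/6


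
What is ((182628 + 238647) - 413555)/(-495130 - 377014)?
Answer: -965/109018 ≈ -0.0088518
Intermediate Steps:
((182628 + 238647) - 413555)/(-495130 - 377014) = (421275 - 413555)/(-872144) = 7720*(-1/872144) = -965/109018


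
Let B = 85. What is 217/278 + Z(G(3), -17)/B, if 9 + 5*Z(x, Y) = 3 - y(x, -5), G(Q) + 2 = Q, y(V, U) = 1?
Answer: 90279/118150 ≈ 0.76410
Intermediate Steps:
G(Q) = -2 + Q
Z(x, Y) = -7/5 (Z(x, Y) = -9/5 + (3 - 1*1)/5 = -9/5 + (3 - 1)/5 = -9/5 + (⅕)*2 = -9/5 + ⅖ = -7/5)
217/278 + Z(G(3), -17)/B = 217/278 - 7/5/85 = 217*(1/278) - 7/5*1/85 = 217/278 - 7/425 = 90279/118150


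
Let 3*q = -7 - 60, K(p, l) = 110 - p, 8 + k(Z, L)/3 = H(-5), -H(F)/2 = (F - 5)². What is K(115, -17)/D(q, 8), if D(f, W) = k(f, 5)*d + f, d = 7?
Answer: 15/13171 ≈ 0.0011389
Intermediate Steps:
H(F) = -2*(-5 + F)² (H(F) = -2*(F - 5)² = -2*(-5 + F)²)
k(Z, L) = -624 (k(Z, L) = -24 + 3*(-2*(-5 - 5)²) = -24 + 3*(-2*(-10)²) = -24 + 3*(-2*100) = -24 + 3*(-200) = -24 - 600 = -624)
q = -67/3 (q = (-7 - 60)/3 = (⅓)*(-67) = -67/3 ≈ -22.333)
D(f, W) = -4368 + f (D(f, W) = -624*7 + f = -4368 + f)
K(115, -17)/D(q, 8) = (110 - 1*115)/(-4368 - 67/3) = (110 - 115)/(-13171/3) = -5*(-3/13171) = 15/13171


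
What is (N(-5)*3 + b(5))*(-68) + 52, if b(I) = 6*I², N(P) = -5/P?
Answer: -10352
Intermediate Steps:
(N(-5)*3 + b(5))*(-68) + 52 = (-5/(-5)*3 + 6*5²)*(-68) + 52 = (-5*(-⅕)*3 + 6*25)*(-68) + 52 = (1*3 + 150)*(-68) + 52 = (3 + 150)*(-68) + 52 = 153*(-68) + 52 = -10404 + 52 = -10352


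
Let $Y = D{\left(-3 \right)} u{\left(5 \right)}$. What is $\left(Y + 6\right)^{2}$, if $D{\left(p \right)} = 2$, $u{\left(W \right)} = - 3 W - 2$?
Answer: $784$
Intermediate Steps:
$u{\left(W \right)} = -2 - 3 W$
$Y = -34$ ($Y = 2 \left(-2 - 15\right) = 2 \left(-17\right) = -34$)
$\left(Y + 6\right)^{2} = \left(-34 + 6\right)^{2} = \left(-28\right)^{2} = 784$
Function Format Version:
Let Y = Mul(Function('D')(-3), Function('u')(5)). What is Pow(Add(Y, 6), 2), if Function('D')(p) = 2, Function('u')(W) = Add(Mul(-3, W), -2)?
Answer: 784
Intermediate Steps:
Function('u')(W) = Add(-2, Mul(-3, W))
Y = -34 (Y = Mul(2, Add(-2, Mul(-3, 5))) = Mul(2, Add(-2, -15)) = Mul(2, -17) = -34)
Pow(Add(Y, 6), 2) = Pow(Add(-34, 6), 2) = Pow(-28, 2) = 784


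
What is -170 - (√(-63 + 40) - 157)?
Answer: -13 - I*√23 ≈ -13.0 - 4.7958*I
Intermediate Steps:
-170 - (√(-63 + 40) - 157) = -170 - (√(-23) - 157) = -170 - (I*√23 - 157) = -170 - (-157 + I*√23) = -170 + (157 - I*√23) = -13 - I*√23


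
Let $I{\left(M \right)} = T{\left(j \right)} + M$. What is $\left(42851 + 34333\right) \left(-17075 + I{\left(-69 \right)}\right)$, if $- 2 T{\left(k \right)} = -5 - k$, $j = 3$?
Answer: $-1322933760$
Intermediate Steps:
$T{\left(k \right)} = \frac{5}{2} + \frac{k}{2}$ ($T{\left(k \right)} = - \frac{-5 - k}{2} = \frac{5}{2} + \frac{k}{2}$)
$I{\left(M \right)} = 4 + M$ ($I{\left(M \right)} = \left(\frac{5}{2} + \frac{1}{2} \cdot 3\right) + M = \left(\frac{5}{2} + \frac{3}{2}\right) + M = 4 + M$)
$\left(42851 + 34333\right) \left(-17075 + I{\left(-69 \right)}\right) = \left(42851 + 34333\right) \left(-17075 + \left(4 - 69\right)\right) = 77184 \left(-17075 - 65\right) = 77184 \left(-17140\right) = -1322933760$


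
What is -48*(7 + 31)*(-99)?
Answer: 180576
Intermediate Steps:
-48*(7 + 31)*(-99) = -48*38*(-99) = -1824*(-99) = 180576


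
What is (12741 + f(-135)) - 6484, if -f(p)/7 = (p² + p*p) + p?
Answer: -247948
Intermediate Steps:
f(p) = -14*p² - 7*p (f(p) = -7*((p² + p*p) + p) = -7*((p² + p²) + p) = -7*(2*p² + p) = -7*(p + 2*p²) = -14*p² - 7*p)
(12741 + f(-135)) - 6484 = (12741 - 7*(-135)*(1 + 2*(-135))) - 6484 = (12741 - 7*(-135)*(1 - 270)) - 6484 = (12741 - 7*(-135)*(-269)) - 6484 = (12741 - 254205) - 6484 = -241464 - 6484 = -247948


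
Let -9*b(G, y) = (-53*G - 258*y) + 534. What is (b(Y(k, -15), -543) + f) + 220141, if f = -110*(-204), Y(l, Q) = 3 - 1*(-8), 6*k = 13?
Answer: 2043184/9 ≈ 2.2702e+5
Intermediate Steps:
k = 13/6 (k = (1/6)*13 = 13/6 ≈ 2.1667)
Y(l, Q) = 11 (Y(l, Q) = 3 + 8 = 11)
f = 22440
b(G, y) = -178/3 + 53*G/9 + 86*y/3 (b(G, y) = -((-53*G - 258*y) + 534)/9 = -((-258*y - 53*G) + 534)/9 = -(534 - 258*y - 53*G)/9 = -178/3 + 53*G/9 + 86*y/3)
(b(Y(k, -15), -543) + f) + 220141 = ((-178/3 + (53/9)*11 + (86/3)*(-543)) + 22440) + 220141 = ((-178/3 + 583/9 - 15566) + 22440) + 220141 = (-140045/9 + 22440) + 220141 = 61915/9 + 220141 = 2043184/9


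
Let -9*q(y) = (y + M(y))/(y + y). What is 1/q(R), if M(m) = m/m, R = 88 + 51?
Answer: -1251/70 ≈ -17.871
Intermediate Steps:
R = 139
M(m) = 1
q(y) = -(1 + y)/(18*y) (q(y) = -(y + 1)/(9*(y + y)) = -(1 + y)/(9*(2*y)) = -(1 + y)*1/(2*y)/9 = -(1 + y)/(18*y))
1/q(R) = 1/((1/18)*(-1 - 1*139)/139) = 1/((1/18)*(1/139)*(-1 - 139)) = 1/((1/18)*(1/139)*(-140)) = 1/(-70/1251) = -1251/70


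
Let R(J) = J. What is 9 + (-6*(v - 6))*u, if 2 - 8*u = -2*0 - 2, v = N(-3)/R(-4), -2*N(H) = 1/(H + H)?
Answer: 433/16 ≈ 27.063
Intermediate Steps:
N(H) = -1/(4*H) (N(H) = -1/(2*(H + H)) = -1/(2*H)/2 = -1/(4*H))
v = -1/48 (v = -¼/(-3)/(-4) = -¼*(-⅓)*(-¼) = (1/12)*(-¼) = -1/48 ≈ -0.020833)
u = ½ (u = ¼ - (-2*0 - 2)/8 = ¼ - (0 - 2)/8 = ¼ - ⅛*(-2) = ¼ + ¼ = ½ ≈ 0.50000)
9 + (-6*(v - 6))*u = 9 - 6*(-1/48 - 6)*(½) = 9 - 6*(-289/48)*(½) = 9 + (289/8)*(½) = 9 + 289/16 = 433/16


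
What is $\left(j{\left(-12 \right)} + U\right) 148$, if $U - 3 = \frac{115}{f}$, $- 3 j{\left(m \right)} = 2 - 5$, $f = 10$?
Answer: $2294$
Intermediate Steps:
$j{\left(m \right)} = 1$ ($j{\left(m \right)} = - \frac{2 - 5}{3} = \left(- \frac{1}{3}\right) \left(-3\right) = 1$)
$U = \frac{29}{2}$ ($U = 3 + \frac{115}{10} = 3 + 115 \cdot \frac{1}{10} = 3 + \frac{23}{2} = \frac{29}{2} \approx 14.5$)
$\left(j{\left(-12 \right)} + U\right) 148 = \left(1 + \frac{29}{2}\right) 148 = \frac{31}{2} \cdot 148 = 2294$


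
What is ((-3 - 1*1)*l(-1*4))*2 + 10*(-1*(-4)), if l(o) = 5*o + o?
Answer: 232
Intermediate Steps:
l(o) = 6*o
((-3 - 1*1)*l(-1*4))*2 + 10*(-1*(-4)) = ((-3 - 1*1)*(6*(-1*4)))*2 + 10*(-1*(-4)) = ((-3 - 1)*(6*(-4)))*2 + 10*4 = -4*(-24)*2 + 40 = 96*2 + 40 = 192 + 40 = 232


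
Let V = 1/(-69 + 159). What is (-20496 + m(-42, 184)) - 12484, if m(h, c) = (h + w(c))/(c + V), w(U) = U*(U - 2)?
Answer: -543171640/16561 ≈ -32798.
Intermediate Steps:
w(U) = U*(-2 + U)
V = 1/90 ≈ 0.011111
m(h, c) = (h + c*(-2 + c))/(1/90 + c) (m(h, c) = (h + c*(-2 + c))/(c + 1/90) = (h + c*(-2 + c))/(1/90 + c))
(-20496 + m(-42, 184)) - 12484 = (-20496 + 90*(-42 + 184*(-2 + 184))/(1 + 90*184)) - 12484 = (-20496 + 90*(-42 + 184*182)/(1 + 16560)) - 12484 = (-20496 + 90*(-42 + 33488)/16561) - 12484 = (-20496 + 90*(1/16561)*33446) - 12484 = (-20496 + 3010140/16561) - 12484 = -336424116/16561 - 12484 = -543171640/16561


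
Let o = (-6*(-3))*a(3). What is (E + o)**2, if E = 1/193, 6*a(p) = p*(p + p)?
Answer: 108638929/37249 ≈ 2916.6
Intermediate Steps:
a(p) = p**2/3 (a(p) = (p*(p + p))/6 = (p*(2*p))/6 = (2*p**2)/6 = p**2/3)
E = 1/193 ≈ 0.0051813
o = 54 (o = (-6*(-3))*((1/3)*3**2) = 18*((1/3)*9) = 18*3 = 54)
(E + o)**2 = (1/193 + 54)**2 = (10423/193)**2 = 108638929/37249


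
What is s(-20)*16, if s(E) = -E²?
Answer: -6400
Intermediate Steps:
s(-20)*16 = -1*(-20)²*16 = -1*400*16 = -400*16 = -6400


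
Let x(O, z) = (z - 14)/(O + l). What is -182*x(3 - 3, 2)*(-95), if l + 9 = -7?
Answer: 25935/2 ≈ 12968.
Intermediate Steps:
l = -16 (l = -9 - 7 = -16)
x(O, z) = (-14 + z)/(-16 + O) (x(O, z) = (z - 14)/(O - 16) = (-14 + z)/(-16 + O))
-182*x(3 - 3, 2)*(-95) = -182*(-14 + 2)/(-16 + (3 - 3))*(-95) = -182*(-12)/(-16 + 0)*(-95) = -182*(-12)/(-16)*(-95) = -(-91)*(-12)/8*(-95) = -182*¾*(-95) = -273/2*(-95) = 25935/2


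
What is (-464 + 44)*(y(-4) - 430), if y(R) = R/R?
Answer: 180180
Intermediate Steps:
y(R) = 1
(-464 + 44)*(y(-4) - 430) = (-464 + 44)*(1 - 430) = -420*(-429) = 180180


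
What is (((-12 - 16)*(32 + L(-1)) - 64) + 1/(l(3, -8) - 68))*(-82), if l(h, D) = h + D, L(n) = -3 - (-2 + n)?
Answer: 5746642/73 ≈ 78721.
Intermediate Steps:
L(n) = -1 - n (L(n) = -3 + (2 - n) = -1 - n)
l(h, D) = D + h
(((-12 - 16)*(32 + L(-1)) - 64) + 1/(l(3, -8) - 68))*(-82) = (((-12 - 16)*(32 + (-1 - 1*(-1))) - 64) + 1/((-8 + 3) - 68))*(-82) = ((-28*(32 + (-1 + 1)) - 64) + 1/(-5 - 68))*(-82) = ((-28*(32 + 0) - 64) + 1/(-73))*(-82) = ((-28*32 - 64) - 1/73)*(-82) = ((-896 - 64) - 1/73)*(-82) = (-960 - 1/73)*(-82) = -70081/73*(-82) = 5746642/73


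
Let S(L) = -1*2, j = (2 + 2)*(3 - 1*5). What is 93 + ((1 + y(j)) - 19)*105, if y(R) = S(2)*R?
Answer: -117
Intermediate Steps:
j = -8 (j = 4*(3 - 5) = 4*(-2) = -8)
S(L) = -2
y(R) = -2*R
93 + ((1 + y(j)) - 19)*105 = 93 + ((1 - 2*(-8)) - 19)*105 = 93 + ((1 + 16) - 19)*105 = 93 + (17 - 19)*105 = 93 - 2*105 = 93 - 210 = -117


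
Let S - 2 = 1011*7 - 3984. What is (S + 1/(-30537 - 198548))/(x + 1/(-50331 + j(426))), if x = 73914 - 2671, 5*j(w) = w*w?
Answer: 24879089707623/572685295239910 ≈ 0.043443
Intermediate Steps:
j(w) = w²/5 (j(w) = (w*w)/5 = w²/5)
S = 3095 (S = 2 + (1011*7 - 3984) = 2 + (7077 - 3984) = 2 + 3093 = 3095)
x = 71243
(S + 1/(-30537 - 198548))/(x + 1/(-50331 + j(426))) = (3095 + 1/(-30537 - 198548))/(71243 + 1/(-50331 + (⅕)*426²)) = (3095 + 1/(-229085))/(71243 + 1/(-50331 + (⅕)*181476)) = (3095 - 1/229085)/(71243 + 1/(-50331 + 181476/5)) = 709018074/(229085*(71243 + 1/(-70179/5))) = 709018074/(229085*(71243 - 5/70179)) = 709018074/(229085*(4999762492/70179)) = (709018074/229085)*(70179/4999762492) = 24879089707623/572685295239910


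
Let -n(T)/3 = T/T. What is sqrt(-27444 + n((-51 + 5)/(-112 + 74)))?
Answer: I*sqrt(27447) ≈ 165.67*I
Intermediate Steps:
n(T) = -3 (n(T) = -3*T/T = -3*1 = -3)
sqrt(-27444 + n((-51 + 5)/(-112 + 74))) = sqrt(-27444 - 3) = sqrt(-27447) = I*sqrt(27447)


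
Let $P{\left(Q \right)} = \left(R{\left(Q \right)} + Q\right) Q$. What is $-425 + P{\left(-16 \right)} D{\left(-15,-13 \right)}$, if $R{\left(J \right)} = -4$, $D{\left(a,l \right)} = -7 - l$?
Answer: $1495$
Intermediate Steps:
$P{\left(Q \right)} = Q \left(-4 + Q\right)$ ($P{\left(Q \right)} = \left(-4 + Q\right) Q = Q \left(-4 + Q\right)$)
$-425 + P{\left(-16 \right)} D{\left(-15,-13 \right)} = -425 + - 16 \left(-4 - 16\right) \left(-7 - -13\right) = -425 + \left(-16\right) \left(-20\right) \left(-7 + 13\right) = -425 + 320 \cdot 6 = -425 + 1920 = 1495$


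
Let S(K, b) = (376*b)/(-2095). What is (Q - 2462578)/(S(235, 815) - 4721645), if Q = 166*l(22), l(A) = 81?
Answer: 1026186308/1978430543 ≈ 0.51869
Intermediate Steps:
S(K, b) = -376*b/2095 (S(K, b) = (376*b)*(-1/2095) = -376*b/2095)
Q = 13446 (Q = 166*81 = 13446)
(Q - 2462578)/(S(235, 815) - 4721645) = (13446 - 2462578)/(-376/2095*815 - 4721645) = -2449132/(-61288/419 - 4721645) = -2449132/(-1978430543/419) = -2449132*(-419/1978430543) = 1026186308/1978430543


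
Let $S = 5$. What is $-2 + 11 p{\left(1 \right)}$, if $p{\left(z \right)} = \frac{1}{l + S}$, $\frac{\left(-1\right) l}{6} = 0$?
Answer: $\frac{1}{5} \approx 0.2$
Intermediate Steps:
$l = 0$ ($l = \left(-6\right) 0 = 0$)
$p{\left(z \right)} = \frac{1}{5}$ ($p{\left(z \right)} = \frac{1}{0 + 5} = \frac{1}{5}$)
$-2 + 11 p{\left(1 \right)} = -2 + 11 \cdot \frac{1}{5} = -2 + \frac{11}{5} = \frac{1}{5}$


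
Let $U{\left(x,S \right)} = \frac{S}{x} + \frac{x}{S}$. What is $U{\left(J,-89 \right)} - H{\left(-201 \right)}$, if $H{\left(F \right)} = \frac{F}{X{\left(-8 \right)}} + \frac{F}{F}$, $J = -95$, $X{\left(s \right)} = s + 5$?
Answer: $- \frac{557994}{8455} \approx -65.996$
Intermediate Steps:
$X{\left(s \right)} = 5 + s$
$H{\left(F \right)} = 1 - \frac{F}{3}$ ($H{\left(F \right)} = \frac{F}{5 - 8} + \frac{F}{F} = \frac{F}{-3} + 1 = F \left(- \frac{1}{3}\right) + 1 = - \frac{F}{3} + 1 = 1 - \frac{F}{3}$)
$U{\left(J,-89 \right)} - H{\left(-201 \right)} = \left(- \frac{89}{-95} - \frac{95}{-89}\right) - \left(1 - -67\right) = \left(\left(-89\right) \left(- \frac{1}{95}\right) - - \frac{95}{89}\right) - \left(1 + 67\right) = \left(\frac{89}{95} + \frac{95}{89}\right) - 68 = \frac{16946}{8455} - 68 = - \frac{557994}{8455}$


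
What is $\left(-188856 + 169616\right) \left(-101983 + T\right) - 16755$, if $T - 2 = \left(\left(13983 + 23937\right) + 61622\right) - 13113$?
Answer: $299203725$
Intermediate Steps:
$T = 86431$ ($T = 2 + \left(\left(\left(13983 + 23937\right) + 61622\right) - 13113\right) = 2 + \left(\left(37920 + 61622\right) - 13113\right) = 2 + \left(99542 - 13113\right) = 2 + 86429 = 86431$)
$\left(-188856 + 169616\right) \left(-101983 + T\right) - 16755 = \left(-188856 + 169616\right) \left(-101983 + 86431\right) - 16755 = \left(-19240\right) \left(-15552\right) - 16755 = 299220480 - 16755 = 299203725$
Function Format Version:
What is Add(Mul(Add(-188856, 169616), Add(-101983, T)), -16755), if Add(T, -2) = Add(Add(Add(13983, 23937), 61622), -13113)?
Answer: 299203725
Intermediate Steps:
T = 86431 (T = Add(2, Add(Add(Add(13983, 23937), 61622), -13113)) = Add(2, Add(Add(37920, 61622), -13113)) = Add(2, Add(99542, -13113)) = Add(2, 86429) = 86431)
Add(Mul(Add(-188856, 169616), Add(-101983, T)), -16755) = Add(Mul(Add(-188856, 169616), Add(-101983, 86431)), -16755) = Add(Mul(-19240, -15552), -16755) = Add(299220480, -16755) = 299203725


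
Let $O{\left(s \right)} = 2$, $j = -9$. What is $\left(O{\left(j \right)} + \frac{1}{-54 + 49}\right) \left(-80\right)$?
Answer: $-144$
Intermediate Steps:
$\left(O{\left(j \right)} + \frac{1}{-54 + 49}\right) \left(-80\right) = \left(2 + \frac{1}{-54 + 49}\right) \left(-80\right) = \left(2 + \frac{1}{-5}\right) \left(-80\right) = \left(2 - \frac{1}{5}\right) \left(-80\right) = \frac{9}{5} \left(-80\right) = -144$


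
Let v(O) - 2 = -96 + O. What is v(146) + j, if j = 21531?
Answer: 21583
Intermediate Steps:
v(O) = -94 + O (v(O) = 2 + (-96 + O) = -94 + O)
v(146) + j = (-94 + 146) + 21531 = 52 + 21531 = 21583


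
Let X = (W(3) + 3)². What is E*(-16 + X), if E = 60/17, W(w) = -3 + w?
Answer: -420/17 ≈ -24.706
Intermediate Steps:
X = 9 (X = ((-3 + 3) + 3)² = (0 + 3)² = 3² = 9)
E = 60/17 (E = 60*(1/17) = 60/17 ≈ 3.5294)
E*(-16 + X) = 60*(-16 + 9)/17 = (60/17)*(-7) = -420/17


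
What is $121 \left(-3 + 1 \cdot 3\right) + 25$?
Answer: $25$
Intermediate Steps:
$121 \left(-3 + 1 \cdot 3\right) + 25 = 121 \left(-3 + 3\right) + 25 = 121 \cdot 0 + 25 = 0 + 25 = 25$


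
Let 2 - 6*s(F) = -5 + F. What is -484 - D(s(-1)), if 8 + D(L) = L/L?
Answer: -477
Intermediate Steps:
s(F) = 7/6 - F/6 (s(F) = ⅓ - (-5 + F)/6 = ⅓ + (⅚ - F/6) = 7/6 - F/6)
D(L) = -7 (D(L) = -8 + L/L = -8 + 1 = -7)
-484 - D(s(-1)) = -484 - 1*(-7) = -484 + 7 = -477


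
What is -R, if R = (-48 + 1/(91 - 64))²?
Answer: -1677025/729 ≈ -2300.4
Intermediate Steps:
R = 1677025/729 (R = (-48 + 1/27)² = (-1295/27)² = 1677025/729 ≈ 2300.4)
-R = -1*1677025/729 = -1677025/729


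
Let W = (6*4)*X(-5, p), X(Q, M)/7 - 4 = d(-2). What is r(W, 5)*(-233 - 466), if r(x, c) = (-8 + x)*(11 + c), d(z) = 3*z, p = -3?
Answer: 3847296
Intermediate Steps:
X(Q, M) = -14 (X(Q, M) = 28 + 7*(3*(-2)) = 28 + 7*(-6) = 28 - 42 = -14)
W = -336 (W = (6*4)*(-14) = 24*(-14) = -336)
r(W, 5)*(-233 - 466) = (-88 - 8*5 + 11*(-336) + 5*(-336))*(-233 - 466) = (-88 - 40 - 3696 - 1680)*(-699) = -5504*(-699) = 3847296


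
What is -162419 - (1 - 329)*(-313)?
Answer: -265083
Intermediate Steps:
-162419 - (1 - 329)*(-313) = -162419 - (-328)*(-313) = -162419 - 1*102664 = -162419 - 102664 = -265083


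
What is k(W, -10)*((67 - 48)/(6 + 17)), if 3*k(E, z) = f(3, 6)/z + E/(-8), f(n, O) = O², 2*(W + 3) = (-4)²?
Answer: -3211/2760 ≈ -1.1634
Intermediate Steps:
W = 5 (W = -3 + (½)*(-4)² = -3 + (½)*16 = -3 + 8 = 5)
k(E, z) = 12/z - E/24 (k(E, z) = (6²/z + E/(-8))/3 = (36/z + E*(-⅛))/3 = (36/z - E/8)/3 = 12/z - E/24)
k(W, -10)*((67 - 48)/(6 + 17)) = (12/(-10) - 1/24*5)*((67 - 48)/(6 + 17)) = (12*(-⅒) - 5/24)*(19/23) = (-6/5 - 5/24)*(19*(1/23)) = -169/120*19/23 = -3211/2760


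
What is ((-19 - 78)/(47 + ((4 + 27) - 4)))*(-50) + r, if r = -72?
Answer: -239/37 ≈ -6.4595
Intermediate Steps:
((-19 - 78)/(47 + ((4 + 27) - 4)))*(-50) + r = ((-19 - 78)/(47 + ((4 + 27) - 4)))*(-50) - 72 = -97/(47 + (31 - 4))*(-50) - 72 = -97/(47 + 27)*(-50) - 72 = -97/74*(-50) - 72 = 2425/37 - 72 = -239/37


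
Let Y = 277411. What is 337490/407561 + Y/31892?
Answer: 264019479/27714148 ≈ 9.5265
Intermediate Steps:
337490/407561 + Y/31892 = 337490/407561 + 277411/31892 = 264019479/27714148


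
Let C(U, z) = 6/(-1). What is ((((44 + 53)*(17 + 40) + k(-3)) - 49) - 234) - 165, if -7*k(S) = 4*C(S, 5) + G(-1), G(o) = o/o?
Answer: 35590/7 ≈ 5084.3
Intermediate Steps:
C(U, z) = -6 (C(U, z) = 6*(-1) = -6)
G(o) = 1
k(S) = 23/7 (k(S) = -(4*(-6) + 1)/7 = -(-24 + 1)/7 = -⅐*(-23) = 23/7)
((((44 + 53)*(17 + 40) + k(-3)) - 49) - 234) - 165 = ((((44 + 53)*(17 + 40) + 23/7) - 49) - 234) - 165 = (((97*57 + 23/7) - 49) - 234) - 165 = (((5529 + 23/7) - 49) - 234) - 165 = ((38726/7 - 49) - 234) - 165 = (38383/7 - 234) - 165 = 36745/7 - 165 = 35590/7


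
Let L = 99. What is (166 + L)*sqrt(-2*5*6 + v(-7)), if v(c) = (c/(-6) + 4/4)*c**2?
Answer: 265*sqrt(1662)/6 ≈ 1800.6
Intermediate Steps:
v(c) = c**2*(1 - c/6) (v(c) = (c*(-1/6) + 4*(1/4))*c**2 = (-c/6 + 1)*c**2 = (1 - c/6)*c**2 = c**2*(1 - c/6))
(166 + L)*sqrt(-2*5*6 + v(-7)) = (166 + 99)*sqrt(-2*5*6 + (1/6)*(-7)**2*(6 - 1*(-7))) = 265*sqrt(-10*6 + (1/6)*49*(6 + 7)) = 265*sqrt(-60 + (1/6)*49*13) = 265*sqrt(-60 + 637/6) = 265*sqrt(277/6) = 265*(sqrt(1662)/6) = 265*sqrt(1662)/6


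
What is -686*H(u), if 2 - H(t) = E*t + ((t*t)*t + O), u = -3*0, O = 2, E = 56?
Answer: 0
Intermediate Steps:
u = 0
H(t) = -t**3 - 56*t (H(t) = 2 - (56*t + ((t*t)*t + 2)) = 2 - (56*t + (t**2*t + 2)) = 2 - (56*t + (t**3 + 2)) = 2 - (56*t + (2 + t**3)) = 2 - (2 + t**3 + 56*t) = 2 + (-2 - t**3 - 56*t) = -t**3 - 56*t)
-686*H(u) = -0*(-56 - 1*0**2) = -0*(-56 - 1*0) = -0*(-56 + 0) = -0*(-56) = -686*0 = 0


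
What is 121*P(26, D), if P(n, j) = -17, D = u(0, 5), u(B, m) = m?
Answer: -2057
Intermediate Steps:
D = 5
121*P(26, D) = 121*(-17) = -2057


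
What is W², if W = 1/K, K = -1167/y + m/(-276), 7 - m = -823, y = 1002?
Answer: 132779529/2311013329 ≈ 0.057455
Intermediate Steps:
m = 830 (m = 7 - 1*(-823) = 7 + 823 = 830)
K = -48073/11523 (K = -1167/1002 + 830/(-276) = -1167*1/1002 + 830*(-1/276) = -389/334 - 415/138 = -48073/11523 ≈ -4.1719)
W = -11523/48073 (W = 1/(-48073/11523) = -11523/48073 ≈ -0.23970)
W² = (-11523/48073)² = 132779529/2311013329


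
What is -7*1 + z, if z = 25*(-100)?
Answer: -2507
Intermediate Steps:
z = -2500
-7*1 + z = -7*1 - 2500 = -7 - 2500 = -2507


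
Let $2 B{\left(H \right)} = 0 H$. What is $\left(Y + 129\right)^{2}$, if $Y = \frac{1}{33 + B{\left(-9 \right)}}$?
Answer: $\frac{18130564}{1089} \approx 16649.0$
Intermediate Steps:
$B{\left(H \right)} = 0$ ($B{\left(H \right)} = \frac{0 H}{2} = \frac{1}{2} \cdot 0 = 0$)
$Y = \frac{1}{33}$ ($Y = \frac{1}{33 + 0} = \frac{1}{33} \approx 0.030303$)
$\left(Y + 129\right)^{2} = \left(\frac{1}{33} + 129\right)^{2} = \left(\frac{4258}{33}\right)^{2} = \frac{18130564}{1089}$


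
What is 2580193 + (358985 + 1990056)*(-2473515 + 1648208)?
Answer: -1938677400394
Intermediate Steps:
2580193 + (358985 + 1990056)*(-2473515 + 1648208) = 2580193 + 2349041*(-825307) = 2580193 - 1938679980587 = -1938677400394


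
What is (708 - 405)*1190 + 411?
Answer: 360981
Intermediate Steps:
(708 - 405)*1190 + 411 = 303*1190 + 411 = 360570 + 411 = 360981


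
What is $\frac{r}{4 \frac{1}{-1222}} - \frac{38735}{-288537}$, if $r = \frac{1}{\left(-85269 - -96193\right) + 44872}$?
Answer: $\frac{318940001}{2476801608} \approx 0.12877$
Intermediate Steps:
$r = \frac{1}{55796}$ ($r = \frac{1}{\left(-85269 + 96193\right) + 44872} = \frac{1}{10924 + 44872} = \frac{1}{55796} \approx 1.7922 \cdot 10^{-5}$)
$\frac{r}{4 \frac{1}{-1222}} - \frac{38735}{-288537} = \frac{1}{55796 \frac{4}{-1222}} - \frac{38735}{-288537} = \frac{1}{55796 \cdot 4 \left(- \frac{1}{1222}\right)} - - \frac{38735}{288537} = \frac{1}{55796 \left(- \frac{2}{611}\right)} + \frac{38735}{288537} = \frac{1}{55796} \left(- \frac{611}{2}\right) + \frac{38735}{288537} = - \frac{47}{8584} + \frac{38735}{288537} = \frac{318940001}{2476801608}$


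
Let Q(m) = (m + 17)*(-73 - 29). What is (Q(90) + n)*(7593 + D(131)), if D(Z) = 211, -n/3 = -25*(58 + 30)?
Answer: -33666456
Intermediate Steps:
n = 6600 (n = -(-75)*(58 + 30) = -(-75)*88 = -3*(-2200) = 6600)
Q(m) = -1734 - 102*m (Q(m) = (17 + m)*(-102) = -1734 - 102*m)
(Q(90) + n)*(7593 + D(131)) = ((-1734 - 102*90) + 6600)*(7593 + 211) = ((-1734 - 9180) + 6600)*7804 = (-10914 + 6600)*7804 = -4314*7804 = -33666456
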